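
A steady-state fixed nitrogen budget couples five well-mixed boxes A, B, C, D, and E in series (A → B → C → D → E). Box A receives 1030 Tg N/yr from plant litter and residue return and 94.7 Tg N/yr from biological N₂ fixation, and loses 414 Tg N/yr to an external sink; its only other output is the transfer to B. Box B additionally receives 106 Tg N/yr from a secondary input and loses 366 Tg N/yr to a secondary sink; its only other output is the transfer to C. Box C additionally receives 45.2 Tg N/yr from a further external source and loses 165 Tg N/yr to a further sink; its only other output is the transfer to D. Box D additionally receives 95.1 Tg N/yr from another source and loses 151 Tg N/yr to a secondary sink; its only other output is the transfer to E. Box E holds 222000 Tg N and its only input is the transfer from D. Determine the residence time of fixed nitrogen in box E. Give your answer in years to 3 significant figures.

807 yr

Box A: F(A→B) = (1030 + 94.7) − 414 = 710.70 Tg N/yr.
Box B: F(B→C) = (710.70 + 106) − 366 = 450.70 Tg N/yr.
Box C: F(C→D) = (450.70 + 45.2) − 165 = 330.90 Tg N/yr.
Box D: F(D→E) = (330.90 + 95.1) − 151 = 275.00 Tg N/yr.
Box E throughput = its input = 275.00 Tg N/yr; τ = 222000 / 275.00 = 807.3 yr.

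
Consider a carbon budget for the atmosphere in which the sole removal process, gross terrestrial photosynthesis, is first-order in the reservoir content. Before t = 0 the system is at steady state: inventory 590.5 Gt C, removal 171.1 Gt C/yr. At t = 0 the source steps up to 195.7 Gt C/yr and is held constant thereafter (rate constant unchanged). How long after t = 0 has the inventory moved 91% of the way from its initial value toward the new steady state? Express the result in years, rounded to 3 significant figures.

8.31 yr

τ = M₀/F₀ = 590.5/171.1 = 3.451 yr.
The remaining gap fraction is e^(−t/τ); 91% covered ⇒ e^(−t/τ) = 0.0900.
t = −τ ln(0.0900) = 3.451 × 2.408 = 8.310 yr.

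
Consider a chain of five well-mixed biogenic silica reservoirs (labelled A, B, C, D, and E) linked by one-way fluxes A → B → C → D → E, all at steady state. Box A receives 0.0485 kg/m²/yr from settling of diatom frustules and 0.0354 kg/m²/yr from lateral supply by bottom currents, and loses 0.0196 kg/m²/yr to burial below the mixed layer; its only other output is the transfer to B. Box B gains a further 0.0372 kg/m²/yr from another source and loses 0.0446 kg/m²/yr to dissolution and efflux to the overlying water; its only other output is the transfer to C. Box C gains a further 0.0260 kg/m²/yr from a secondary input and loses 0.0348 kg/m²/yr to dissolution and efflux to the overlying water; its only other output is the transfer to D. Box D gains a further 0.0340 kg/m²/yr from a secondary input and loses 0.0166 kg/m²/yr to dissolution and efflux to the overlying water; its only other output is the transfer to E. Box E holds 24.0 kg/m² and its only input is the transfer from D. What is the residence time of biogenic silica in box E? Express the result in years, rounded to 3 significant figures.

Box A: F(A→B) = (0.0485 + 0.0354) − 0.0196 = 0.064300 kg/m²/yr.
Box B: F(B→C) = (0.064300 + 0.0372) − 0.0446 = 0.056900 kg/m²/yr.
Box C: F(C→D) = (0.056900 + 0.0260) − 0.0348 = 0.048100 kg/m²/yr.
Box D: F(D→E) = (0.048100 + 0.0340) − 0.0166 = 0.065500 kg/m²/yr.
Box E throughput = its input = 0.065500 kg/m²/yr; τ = 24.0 / 0.065500 = 366.4 yr.

366 yr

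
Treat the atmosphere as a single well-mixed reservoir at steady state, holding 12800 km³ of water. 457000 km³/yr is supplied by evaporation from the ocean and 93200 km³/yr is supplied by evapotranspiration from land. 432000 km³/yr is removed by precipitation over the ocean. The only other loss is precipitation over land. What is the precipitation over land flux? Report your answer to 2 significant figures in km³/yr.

120000 km³/yr

At steady state ΣF_in = ΣF_out.
ΣF_in = 457000 + 93200 = 550200 km³/yr.
Precipitation over land flux = ΣF_in − (432000) = 550200 − 432000 = 118200 km³/yr.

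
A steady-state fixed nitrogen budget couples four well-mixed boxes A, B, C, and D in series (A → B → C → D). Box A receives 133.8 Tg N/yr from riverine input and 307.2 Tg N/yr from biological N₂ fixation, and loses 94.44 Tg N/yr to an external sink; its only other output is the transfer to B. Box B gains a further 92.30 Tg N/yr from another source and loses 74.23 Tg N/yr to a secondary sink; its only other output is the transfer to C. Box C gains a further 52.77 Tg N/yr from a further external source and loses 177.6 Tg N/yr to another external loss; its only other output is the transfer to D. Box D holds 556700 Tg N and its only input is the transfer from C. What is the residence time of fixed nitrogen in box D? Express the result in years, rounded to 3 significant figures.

Box A: F(A→B) = (133.8 + 307.2) − 94.44 = 346.56 Tg N/yr.
Box B: F(B→C) = (346.56 + 92.30) − 74.23 = 364.63 Tg N/yr.
Box C: F(C→D) = (364.63 + 52.77) − 177.6 = 239.80 Tg N/yr.
Box D throughput = its input = 239.80 Tg N/yr; τ = 556700 / 239.80 = 2322 yr.

2320 yr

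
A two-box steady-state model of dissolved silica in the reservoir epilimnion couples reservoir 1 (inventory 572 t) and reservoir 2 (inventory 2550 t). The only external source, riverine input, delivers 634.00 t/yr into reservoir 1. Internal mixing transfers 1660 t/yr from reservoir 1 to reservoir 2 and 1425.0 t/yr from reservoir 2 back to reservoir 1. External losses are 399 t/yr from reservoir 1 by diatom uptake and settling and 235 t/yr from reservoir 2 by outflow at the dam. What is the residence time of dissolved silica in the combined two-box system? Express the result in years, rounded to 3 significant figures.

4.92 yr

Treat the two boxes together as one reservoir: the mixing fluxes between them are internal recycling, so τ = ΣM / Σ(external losses).
M_total = 572 + 2550 = 3122.0 t.
ΣF_external_out = 399 + 235 = 634.00 t/yr.
τ = M_total / ΣF_ext = 3122.0 / 634.00 = 4.924 yr.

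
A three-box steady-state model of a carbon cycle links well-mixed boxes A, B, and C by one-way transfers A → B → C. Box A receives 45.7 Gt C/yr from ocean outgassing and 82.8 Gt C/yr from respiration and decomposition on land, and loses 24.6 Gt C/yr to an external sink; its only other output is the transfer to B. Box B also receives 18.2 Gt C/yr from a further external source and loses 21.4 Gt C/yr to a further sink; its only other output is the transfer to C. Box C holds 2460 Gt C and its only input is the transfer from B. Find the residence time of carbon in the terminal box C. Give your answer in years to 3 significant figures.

24.4 yr

Box A: F(A→B) = (45.7 + 82.8) − 24.6 = 103.90 Gt C/yr.
Box B: F(B→C) = (103.90 + 18.2) − 21.4 = 100.70 Gt C/yr.
Box C throughput = its input = 100.70 Gt C/yr; τ = 2460 / 100.70 = 24.43 yr.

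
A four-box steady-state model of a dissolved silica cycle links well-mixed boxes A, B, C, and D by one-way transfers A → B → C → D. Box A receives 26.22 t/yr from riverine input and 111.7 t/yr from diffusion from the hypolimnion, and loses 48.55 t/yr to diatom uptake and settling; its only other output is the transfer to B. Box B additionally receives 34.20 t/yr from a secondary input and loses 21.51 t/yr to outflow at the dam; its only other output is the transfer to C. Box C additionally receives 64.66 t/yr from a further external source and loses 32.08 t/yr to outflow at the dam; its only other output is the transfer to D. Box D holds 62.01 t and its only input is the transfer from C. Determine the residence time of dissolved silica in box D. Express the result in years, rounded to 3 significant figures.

0.461 yr

Box A: F(A→B) = (26.22 + 111.7) − 48.55 = 89.370 t/yr.
Box B: F(B→C) = (89.370 + 34.20) − 21.51 = 102.06 t/yr.
Box C: F(C→D) = (102.06 + 64.66) − 32.08 = 134.64 t/yr.
Box D throughput = its input = 134.64 t/yr; τ = 62.01 / 134.64 = 0.4606 yr.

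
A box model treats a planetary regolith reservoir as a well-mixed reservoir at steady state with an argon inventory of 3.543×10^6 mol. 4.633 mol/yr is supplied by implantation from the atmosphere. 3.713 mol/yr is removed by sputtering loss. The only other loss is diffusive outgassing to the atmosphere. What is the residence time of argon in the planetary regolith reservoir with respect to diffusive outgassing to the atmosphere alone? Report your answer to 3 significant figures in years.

At steady state ΣF_in = ΣF_out.
ΣF_in = 4.6330 mol/yr.
Diffusive outgassing to the atmosphere flux = ΣF_in − (3.713) = 4.6330 − 3.713 = 0.9200 mol/yr.
τ = M / F = 3.543×10^6 / 0.9200 = 3.851×10^6 yr.

3.85×10^6 yr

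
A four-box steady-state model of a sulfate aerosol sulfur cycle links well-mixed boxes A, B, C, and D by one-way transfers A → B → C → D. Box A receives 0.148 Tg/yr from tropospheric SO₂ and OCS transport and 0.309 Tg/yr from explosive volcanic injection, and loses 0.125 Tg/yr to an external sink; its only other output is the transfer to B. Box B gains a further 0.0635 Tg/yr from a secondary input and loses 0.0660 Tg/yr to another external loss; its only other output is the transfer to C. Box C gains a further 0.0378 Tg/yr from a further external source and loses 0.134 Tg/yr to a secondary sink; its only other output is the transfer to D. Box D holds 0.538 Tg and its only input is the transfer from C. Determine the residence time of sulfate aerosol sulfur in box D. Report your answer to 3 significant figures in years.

Box A: F(A→B) = (0.148 + 0.309) − 0.125 = 0.33200 Tg/yr.
Box B: F(B→C) = (0.33200 + 0.0635) − 0.0660 = 0.32950 Tg/yr.
Box C: F(C→D) = (0.32950 + 0.0378) − 0.134 = 0.23330 Tg/yr.
Box D throughput = its input = 0.23330 Tg/yr; τ = 0.538 / 0.23330 = 2.306 yr.

2.31 yr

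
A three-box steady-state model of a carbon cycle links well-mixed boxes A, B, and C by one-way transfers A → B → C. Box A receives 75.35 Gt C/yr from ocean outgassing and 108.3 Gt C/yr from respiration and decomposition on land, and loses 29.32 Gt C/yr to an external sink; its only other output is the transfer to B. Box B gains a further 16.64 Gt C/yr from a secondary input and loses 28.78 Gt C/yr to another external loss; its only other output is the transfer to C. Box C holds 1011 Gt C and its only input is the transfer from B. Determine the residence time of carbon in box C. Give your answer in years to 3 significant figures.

Box A: F(A→B) = (75.35 + 108.3) − 29.32 = 154.33 Gt C/yr.
Box B: F(B→C) = (154.33 + 16.64) − 28.78 = 142.19 Gt C/yr.
Box C throughput = its input = 142.19 Gt C/yr; τ = 1011 / 142.19 = 7.110 yr.

7.11 yr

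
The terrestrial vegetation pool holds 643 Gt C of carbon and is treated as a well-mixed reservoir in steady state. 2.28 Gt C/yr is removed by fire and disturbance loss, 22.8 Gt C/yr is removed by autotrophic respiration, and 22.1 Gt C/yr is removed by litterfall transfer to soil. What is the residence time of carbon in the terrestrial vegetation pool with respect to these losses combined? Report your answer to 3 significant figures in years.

13.6 yr

Total removal = 2.280 + 22.80 + 22.10 = 47.180 Gt C/yr.
τ = M / ΣF_out = 643 / 47.180 = 13.63 yr.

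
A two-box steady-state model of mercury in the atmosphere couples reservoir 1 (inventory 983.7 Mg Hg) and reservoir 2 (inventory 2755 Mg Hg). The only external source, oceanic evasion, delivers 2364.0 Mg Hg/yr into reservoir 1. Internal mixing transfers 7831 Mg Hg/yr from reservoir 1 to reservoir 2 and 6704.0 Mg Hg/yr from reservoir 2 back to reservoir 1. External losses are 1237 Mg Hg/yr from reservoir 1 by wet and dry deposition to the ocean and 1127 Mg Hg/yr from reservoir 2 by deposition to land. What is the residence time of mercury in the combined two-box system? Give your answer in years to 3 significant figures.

Treat the two boxes together as one reservoir: the mixing fluxes between them are internal recycling, so τ = ΣM / Σ(external losses).
M_total = 983.7 + 2755 = 3738.7 Mg Hg.
ΣF_external_out = 1237 + 1127 = 2364.0 Mg Hg/yr.
τ = M_total / ΣF_ext = 3738.7 / 2364.0 = 1.582 yr.

1.58 yr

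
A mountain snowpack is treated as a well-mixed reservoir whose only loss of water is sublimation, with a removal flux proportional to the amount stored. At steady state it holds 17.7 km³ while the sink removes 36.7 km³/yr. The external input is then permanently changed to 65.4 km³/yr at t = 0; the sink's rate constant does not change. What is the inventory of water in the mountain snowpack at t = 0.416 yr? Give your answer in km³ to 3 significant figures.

Residence time τ = M₀/F₀ = 0.4823 yr. The eventual steady state is M_∞ = M₀·(F₁/F₀) = 17.7 × 65.4/36.7 = 31.542 km³.
The anomaly ΔM(t) = M(t) − M_∞ decays as ΔM₀·e^(−t/τ) with ΔM₀ = 17.7 − 31.542 = −13.84 km³.
At t = 0.416 yr, e^(−t/τ) = e^(−0.8626) = 0.4221, so ΔM = −5.842 km³ and M = 31.542 − 5.842 = 25.699 km³.

25.7 km³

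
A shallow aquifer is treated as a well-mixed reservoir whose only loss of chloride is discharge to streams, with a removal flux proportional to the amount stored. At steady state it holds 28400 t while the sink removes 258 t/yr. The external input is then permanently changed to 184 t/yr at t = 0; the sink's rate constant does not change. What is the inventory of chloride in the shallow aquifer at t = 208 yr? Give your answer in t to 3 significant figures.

The sink rate constant is k = F₀/M₀ = 258/28400 = 0.009085 yr⁻¹.
Solving dM/dt = F₁ − kM with M(0) = M₀ gives M(t) = F₁/k + (M₀ − F₁/k)·e^(−kt).
F₁/k = 184/0.009085 = 20254 t; kt = 0.009085 × 208 = 1.890, e^(−kt) = 0.1511.
M(208) = 20254 + (28400 − 20254) × 0.1511 = 20254 + 1231 = 21485 t.

21500 t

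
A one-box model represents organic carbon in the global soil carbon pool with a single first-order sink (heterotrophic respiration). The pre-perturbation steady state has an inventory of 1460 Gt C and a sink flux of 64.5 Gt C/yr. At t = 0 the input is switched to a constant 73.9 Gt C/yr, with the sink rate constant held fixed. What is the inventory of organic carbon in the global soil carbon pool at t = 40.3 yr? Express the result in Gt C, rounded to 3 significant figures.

1640 Gt C

The sink rate constant is k = F₀/M₀ = 64.5/1460 = 0.04418 yr⁻¹.
Solving dM/dt = F₁ − kM with M(0) = M₀ gives M(t) = F₁/k + (M₀ − F₁/k)·e^(−kt).
F₁/k = 73.9/0.04418 = 1672.8 Gt C; kt = 0.04418 × 40.3 = 1.780, e^(−kt) = 0.1686.
M(40.3) = 1672.8 + (1460 − 1672.8) × 0.1686 = 1672.8 − 35.87 = 1636.9 Gt C.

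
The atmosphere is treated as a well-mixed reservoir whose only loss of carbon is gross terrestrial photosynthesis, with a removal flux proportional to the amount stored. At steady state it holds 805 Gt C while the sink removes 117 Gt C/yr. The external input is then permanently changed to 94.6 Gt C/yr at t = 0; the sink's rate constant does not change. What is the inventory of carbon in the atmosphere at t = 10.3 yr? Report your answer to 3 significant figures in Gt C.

685 Gt C

τ = M₀/F₀ = 805/117 = 6.880 yr; rate constant k = 1/τ.
New steady state M_∞ = F₁/k = F₁·τ = 94.6 × 6.880 = 650.88 Gt C.
M(t) = M_∞ + (M₀ − M_∞)·e^(−t/τ); t/τ = 10.3/6.880 = 1.497, so e^(−t/τ) = 0.2238.
M(t) = 650.88 + 154.1 × 0.2238 = 685.37 Gt C.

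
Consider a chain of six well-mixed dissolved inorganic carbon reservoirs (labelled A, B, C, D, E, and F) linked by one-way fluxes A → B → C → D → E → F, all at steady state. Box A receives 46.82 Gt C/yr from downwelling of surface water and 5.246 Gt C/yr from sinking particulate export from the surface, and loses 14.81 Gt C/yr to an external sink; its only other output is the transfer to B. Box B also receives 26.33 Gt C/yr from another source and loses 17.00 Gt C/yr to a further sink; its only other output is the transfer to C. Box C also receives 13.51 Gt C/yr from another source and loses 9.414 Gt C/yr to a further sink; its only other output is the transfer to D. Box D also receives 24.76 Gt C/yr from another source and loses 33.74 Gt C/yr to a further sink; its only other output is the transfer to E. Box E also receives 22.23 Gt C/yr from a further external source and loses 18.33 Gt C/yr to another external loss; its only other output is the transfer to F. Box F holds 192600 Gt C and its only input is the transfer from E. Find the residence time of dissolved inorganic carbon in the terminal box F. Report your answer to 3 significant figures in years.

4220 yr

Box A: F(A→B) = (46.82 + 5.246) − 14.81 = 37.256 Gt C/yr.
Box B: F(B→C) = (37.256 + 26.33) − 17.00 = 46.586 Gt C/yr.
Box C: F(C→D) = (46.586 + 13.51) − 9.414 = 50.682 Gt C/yr.
Box D: F(D→E) = (50.682 + 24.76) − 33.74 = 41.702 Gt C/yr.
Box E: F(E→F) = (41.702 + 22.23) − 18.33 = 45.602 Gt C/yr.
Box F throughput = its input = 45.602 Gt C/yr; τ = 192600 / 45.602 = 4223 yr.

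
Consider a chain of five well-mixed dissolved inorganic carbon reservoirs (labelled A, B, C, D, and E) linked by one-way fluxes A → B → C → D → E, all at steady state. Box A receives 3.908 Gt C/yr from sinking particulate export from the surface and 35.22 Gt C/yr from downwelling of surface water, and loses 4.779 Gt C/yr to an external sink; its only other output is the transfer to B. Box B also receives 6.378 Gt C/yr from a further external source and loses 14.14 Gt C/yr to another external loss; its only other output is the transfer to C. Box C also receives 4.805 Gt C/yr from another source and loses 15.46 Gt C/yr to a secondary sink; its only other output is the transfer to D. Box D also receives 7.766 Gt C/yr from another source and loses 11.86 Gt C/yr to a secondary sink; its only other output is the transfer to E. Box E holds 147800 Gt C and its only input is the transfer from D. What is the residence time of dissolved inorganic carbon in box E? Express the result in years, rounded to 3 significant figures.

12500 yr

Box A: F(A→B) = (3.908 + 35.22) − 4.779 = 34.349 Gt C/yr.
Box B: F(B→C) = (34.349 + 6.378) − 14.14 = 26.587 Gt C/yr.
Box C: F(C→D) = (26.587 + 4.805) − 15.46 = 15.932 Gt C/yr.
Box D: F(D→E) = (15.932 + 7.766) − 11.86 = 11.838 Gt C/yr.
Box E throughput = its input = 11.838 Gt C/yr; τ = 147800 / 11.838 = 12490 yr.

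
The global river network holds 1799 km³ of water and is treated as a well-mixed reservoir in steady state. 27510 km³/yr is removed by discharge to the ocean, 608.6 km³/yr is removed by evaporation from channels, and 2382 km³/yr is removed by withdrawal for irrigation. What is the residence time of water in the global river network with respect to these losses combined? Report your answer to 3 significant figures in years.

0.0590 yr

Total removal = 27510 + 608.6 + 2382 = 30501 km³/yr.
τ = M / ΣF_out = 1799 / 30501 = 0.05898 yr.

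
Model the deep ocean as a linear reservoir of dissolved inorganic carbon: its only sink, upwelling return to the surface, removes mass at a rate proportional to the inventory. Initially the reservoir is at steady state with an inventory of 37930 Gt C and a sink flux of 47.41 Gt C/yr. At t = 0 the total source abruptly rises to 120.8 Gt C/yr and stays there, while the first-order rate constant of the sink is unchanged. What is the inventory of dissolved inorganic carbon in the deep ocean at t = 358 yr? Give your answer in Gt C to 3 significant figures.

59100 Gt C

Residence time τ = M₀/F₀ = 800.0 yr. The eventual steady state is M_∞ = M₀·(F₁/F₀) = 37930 × 120.8/47.41 = 96645 Gt C.
The anomaly ΔM(t) = M(t) − M_∞ decays as ΔM₀·e^(−t/τ) with ΔM₀ = 37930 − 96645 = −58720 Gt C.
At t = 358 yr, e^(−t/τ) = e^(−0.4475) = 0.6392, so ΔM = −37530 Gt C and M = 96645 − 37530 = 59112 Gt C.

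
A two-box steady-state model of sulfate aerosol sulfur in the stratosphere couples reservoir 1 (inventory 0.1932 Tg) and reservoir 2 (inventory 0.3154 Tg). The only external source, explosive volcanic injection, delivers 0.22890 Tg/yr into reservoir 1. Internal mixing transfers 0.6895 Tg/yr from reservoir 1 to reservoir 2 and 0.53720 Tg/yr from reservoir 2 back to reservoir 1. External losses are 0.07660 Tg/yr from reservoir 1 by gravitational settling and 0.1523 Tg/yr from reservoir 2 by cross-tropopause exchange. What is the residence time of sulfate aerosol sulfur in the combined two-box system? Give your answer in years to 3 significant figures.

Residence time in the combined system uses the total inventory and the total *external* removal — internal exchanges between the two boxes cancel.
M_total = 0.1932 + 0.3154 = 0.50860 Tg.
ΣF_external_out = 0.07660 + 0.1523 = 0.22890 Tg/yr.
τ = M_total / ΣF_ext = 0.50860 / 0.22890 = 2.222 yr.

2.22 yr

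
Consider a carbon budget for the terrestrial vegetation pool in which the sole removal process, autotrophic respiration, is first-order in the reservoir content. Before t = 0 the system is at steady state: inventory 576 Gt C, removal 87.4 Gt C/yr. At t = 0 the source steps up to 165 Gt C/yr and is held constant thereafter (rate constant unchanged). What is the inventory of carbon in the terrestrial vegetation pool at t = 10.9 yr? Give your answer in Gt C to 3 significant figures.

990 Gt C

τ = M₀/F₀ = 576/87.4 = 6.590 yr; rate constant k = 1/τ.
New steady state M_∞ = F₁/k = F₁·τ = 165 × 6.590 = 1087.4 Gt C.
M(t) = M_∞ + (M₀ − M_∞)·e^(−t/τ); t/τ = 10.9/6.590 = 1.654, so e^(−t/τ) = 0.1913.
M(t) = 1087.4 − 511.4 × 0.1913 = 989.58 Gt C.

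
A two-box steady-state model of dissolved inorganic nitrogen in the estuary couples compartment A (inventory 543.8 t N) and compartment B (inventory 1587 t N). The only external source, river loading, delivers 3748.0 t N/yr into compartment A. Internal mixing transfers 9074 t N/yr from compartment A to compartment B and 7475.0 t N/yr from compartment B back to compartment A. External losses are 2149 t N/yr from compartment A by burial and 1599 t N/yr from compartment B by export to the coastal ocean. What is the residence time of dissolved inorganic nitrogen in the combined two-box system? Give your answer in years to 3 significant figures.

0.569 yr

For the system as a whole, the A↔B exchange is internal and contributes nothing to the throughput; only the external sinks remove mass.
M_total = 543.8 + 1587 = 2130.8 t N.
ΣF_external_out = 2149 + 1599 = 3748.0 t N/yr.
τ = M_total / ΣF_ext = 2130.8 / 3748.0 = 0.5685 yr.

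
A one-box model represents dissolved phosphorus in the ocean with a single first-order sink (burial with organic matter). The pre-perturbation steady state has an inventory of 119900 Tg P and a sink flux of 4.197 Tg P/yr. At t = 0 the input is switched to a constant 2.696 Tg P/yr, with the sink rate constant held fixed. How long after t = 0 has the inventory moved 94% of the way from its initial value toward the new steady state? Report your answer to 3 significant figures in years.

80400 yr

τ = M₀/F₀ = 119900/4.197 = 28570 yr.
The remaining gap fraction is e^(−t/τ); 94% covered ⇒ e^(−t/τ) = 0.0600.
t = −τ ln(0.0600) = 28570 × 2.813 = 80370 yr.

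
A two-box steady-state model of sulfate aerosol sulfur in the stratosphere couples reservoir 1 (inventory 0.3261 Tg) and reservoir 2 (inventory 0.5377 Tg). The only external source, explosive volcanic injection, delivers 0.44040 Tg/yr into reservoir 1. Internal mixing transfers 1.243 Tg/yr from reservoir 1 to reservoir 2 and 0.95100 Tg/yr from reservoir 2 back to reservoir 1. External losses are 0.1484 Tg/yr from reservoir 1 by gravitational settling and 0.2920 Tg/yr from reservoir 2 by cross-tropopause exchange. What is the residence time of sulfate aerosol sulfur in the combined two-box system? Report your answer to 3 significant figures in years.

Residence time in the combined system uses the total inventory and the total *external* removal — internal exchanges between the two boxes cancel.
M_total = 0.3261 + 0.5377 = 0.86380 Tg.
ΣF_external_out = 0.1484 + 0.2920 = 0.44040 Tg/yr.
τ = M_total / ΣF_ext = 0.86380 / 0.44040 = 1.961 yr.

1.96 yr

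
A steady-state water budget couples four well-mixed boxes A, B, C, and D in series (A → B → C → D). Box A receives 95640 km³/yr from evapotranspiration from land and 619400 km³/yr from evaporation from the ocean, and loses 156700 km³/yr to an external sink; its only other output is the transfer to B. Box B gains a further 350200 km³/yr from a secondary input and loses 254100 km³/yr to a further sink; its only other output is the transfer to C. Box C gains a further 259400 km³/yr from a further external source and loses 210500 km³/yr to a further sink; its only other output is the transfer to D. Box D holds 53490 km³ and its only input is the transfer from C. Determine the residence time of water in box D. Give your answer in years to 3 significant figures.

0.0761 yr

Box A: F(A→B) = (95640 + 619400) − 156700 = 558340 km³/yr.
Box B: F(B→C) = (558340 + 350200) − 254100 = 654440 km³/yr.
Box C: F(C→D) = (654440 + 259400) − 210500 = 703340 km³/yr.
Box D throughput = its input = 703340 km³/yr; τ = 53490 / 703340 = 0.07605 yr.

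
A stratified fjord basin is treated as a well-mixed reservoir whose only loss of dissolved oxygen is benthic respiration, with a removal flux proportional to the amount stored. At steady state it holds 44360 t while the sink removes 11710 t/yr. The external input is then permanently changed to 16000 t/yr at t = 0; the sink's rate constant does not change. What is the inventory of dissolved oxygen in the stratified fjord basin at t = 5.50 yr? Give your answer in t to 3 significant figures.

56800 t

Residence time τ = M₀/F₀ = 3.788 yr. The eventual steady state is M_∞ = M₀·(F₁/F₀) = 44360 × 16000/11710 = 60611 t.
The anomaly ΔM(t) = M(t) − M_∞ decays as ΔM₀·e^(−t/τ) with ΔM₀ = 44360 − 60611 = −16250 t.
At t = 5.50 yr, e^(−t/τ) = e^(−1.452) = 0.2341, so ΔM = −3805 t and M = 60611 − 3805 = 56806 t.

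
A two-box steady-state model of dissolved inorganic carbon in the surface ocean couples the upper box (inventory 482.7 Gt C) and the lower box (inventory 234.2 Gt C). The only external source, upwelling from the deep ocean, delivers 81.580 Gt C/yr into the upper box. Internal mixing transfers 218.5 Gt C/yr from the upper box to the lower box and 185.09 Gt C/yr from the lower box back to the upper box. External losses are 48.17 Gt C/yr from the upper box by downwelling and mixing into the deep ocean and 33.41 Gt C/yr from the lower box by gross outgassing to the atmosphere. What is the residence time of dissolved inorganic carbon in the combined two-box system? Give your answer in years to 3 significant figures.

Treat the two boxes together as one reservoir: the mixing fluxes between them are internal recycling, so τ = ΣM / Σ(external losses).
M_total = 482.7 + 234.2 = 716.90 Gt C.
ΣF_external_out = 48.17 + 33.41 = 81.580 Gt C/yr.
τ = M_total / ΣF_ext = 716.90 / 81.580 = 8.788 yr.

8.79 yr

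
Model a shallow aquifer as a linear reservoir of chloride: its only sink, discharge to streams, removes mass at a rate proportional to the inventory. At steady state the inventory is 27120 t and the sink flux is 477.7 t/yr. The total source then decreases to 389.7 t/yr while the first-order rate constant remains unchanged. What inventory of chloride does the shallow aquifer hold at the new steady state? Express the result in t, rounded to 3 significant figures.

22100 t

Rate constant k = F/M = 477.7 / 27120 = 0.01761 yr⁻¹.
At the new steady state, source = k·M_new ⇒ M_new = 389.7 / 0.01761 = 22120 t.
(Equivalently M_new = M × F_new/F_old = 27120 × 389.7/477.7.)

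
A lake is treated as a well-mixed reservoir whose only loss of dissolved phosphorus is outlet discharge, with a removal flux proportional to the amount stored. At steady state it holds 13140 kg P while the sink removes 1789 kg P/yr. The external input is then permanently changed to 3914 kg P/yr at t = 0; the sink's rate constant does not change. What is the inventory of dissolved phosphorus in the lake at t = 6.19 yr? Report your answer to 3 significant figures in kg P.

22000 kg P

Residence time τ = M₀/F₀ = 7.345 yr. The eventual steady state is M_∞ = M₀·(F₁/F₀) = 13140 × 3914/1789 = 28748 kg P.
The anomaly ΔM(t) = M(t) − M_∞ decays as ΔM₀·e^(−t/τ) with ΔM₀ = 13140 − 28748 = −15610 kg P.
At t = 6.19 yr, e^(−t/τ) = e^(−0.8428) = 0.4305, so ΔM = −6719 kg P and M = 28748 − 6719 = 22028 kg P.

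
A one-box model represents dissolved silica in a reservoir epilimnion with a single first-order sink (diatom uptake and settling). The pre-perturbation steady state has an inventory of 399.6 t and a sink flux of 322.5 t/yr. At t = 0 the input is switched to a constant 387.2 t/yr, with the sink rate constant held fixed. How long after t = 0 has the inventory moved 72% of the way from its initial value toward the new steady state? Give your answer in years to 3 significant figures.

τ = M₀/F₀ = 399.6/322.5 = 1.239 yr.
The remaining gap fraction is e^(−t/τ); 72% covered ⇒ e^(−t/τ) = 0.280.
t = −τ ln(0.280) = 1.239 × 1.273 = 1.577 yr.

1.58 yr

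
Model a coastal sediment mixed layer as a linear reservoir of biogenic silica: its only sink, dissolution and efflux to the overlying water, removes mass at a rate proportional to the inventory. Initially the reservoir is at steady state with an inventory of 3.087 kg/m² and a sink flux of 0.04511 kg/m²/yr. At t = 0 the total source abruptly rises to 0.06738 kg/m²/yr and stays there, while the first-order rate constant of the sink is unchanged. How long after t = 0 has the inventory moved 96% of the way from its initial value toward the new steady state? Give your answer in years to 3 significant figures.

220 yr

τ = M₀/F₀ = 3.087/0.04511 = 68.43 yr.
The remaining gap fraction is e^(−t/τ); 96% covered ⇒ e^(−t/τ) = 0.0400.
t = −τ ln(0.0400) = 68.43 × 3.219 = 220.3 yr.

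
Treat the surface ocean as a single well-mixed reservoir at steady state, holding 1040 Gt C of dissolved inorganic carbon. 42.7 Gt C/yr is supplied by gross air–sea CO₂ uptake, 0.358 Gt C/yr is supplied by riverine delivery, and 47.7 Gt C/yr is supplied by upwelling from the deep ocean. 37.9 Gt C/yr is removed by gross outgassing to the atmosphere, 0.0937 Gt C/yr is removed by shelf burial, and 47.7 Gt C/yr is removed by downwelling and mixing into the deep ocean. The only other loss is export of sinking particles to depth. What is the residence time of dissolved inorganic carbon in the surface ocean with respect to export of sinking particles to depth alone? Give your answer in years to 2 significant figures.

At steady state ΣF_in = ΣF_out.
ΣF_in = 42.7 + 0.358 + 47.7 = 90.758 Gt C/yr.
Export of sinking particles to depth flux = ΣF_in − (37.9 + 0.0937 + 47.7) = 90.758 − 85.69 = 5.064 Gt C/yr.
τ = M / F = 1040 / 5.064 = 205.4 yr.

210 yr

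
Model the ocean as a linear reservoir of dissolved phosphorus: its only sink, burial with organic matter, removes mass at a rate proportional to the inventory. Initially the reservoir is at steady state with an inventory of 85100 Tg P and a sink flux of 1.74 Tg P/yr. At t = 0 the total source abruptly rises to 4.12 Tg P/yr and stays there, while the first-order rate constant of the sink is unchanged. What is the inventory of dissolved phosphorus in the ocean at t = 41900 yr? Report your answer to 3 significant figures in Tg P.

152000 Tg P

Residence time τ = M₀/F₀ = 48910 yr. The eventual steady state is M_∞ = M₀·(F₁/F₀) = 85100 × 4.12/1.74 = 201500 Tg P.
The anomaly ΔM(t) = M(t) − M_∞ decays as ΔM₀·e^(−t/τ) with ΔM₀ = 85100 − 201500 = −116400 Tg P.
At t = 41900 yr, e^(−t/τ) = e^(−0.8567) = 0.4246, so ΔM = −49420 Tg P and M = 201500 − 49420 = 152080 Tg P.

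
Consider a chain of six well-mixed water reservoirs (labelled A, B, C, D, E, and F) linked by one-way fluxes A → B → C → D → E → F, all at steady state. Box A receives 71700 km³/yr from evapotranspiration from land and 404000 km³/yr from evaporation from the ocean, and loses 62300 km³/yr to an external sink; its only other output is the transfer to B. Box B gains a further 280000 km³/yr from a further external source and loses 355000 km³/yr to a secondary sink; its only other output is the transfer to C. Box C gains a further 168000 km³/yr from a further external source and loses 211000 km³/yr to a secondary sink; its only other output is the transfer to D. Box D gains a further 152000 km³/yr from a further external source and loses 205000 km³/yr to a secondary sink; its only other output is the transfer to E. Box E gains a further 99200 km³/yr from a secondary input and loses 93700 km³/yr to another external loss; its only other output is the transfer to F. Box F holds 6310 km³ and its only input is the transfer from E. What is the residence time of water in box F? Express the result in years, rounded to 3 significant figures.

0.0255 yr

Box A: F(A→B) = (71700 + 404000) − 62300 = 413400 km³/yr.
Box B: F(B→C) = (413400 + 280000) − 355000 = 338400 km³/yr.
Box C: F(C→D) = (338400 + 168000) − 211000 = 295400 km³/yr.
Box D: F(D→E) = (295400 + 152000) − 205000 = 242400 km³/yr.
Box E: F(E→F) = (242400 + 99200) − 93700 = 247900 km³/yr.
Box F throughput = its input = 247900 km³/yr; τ = 6310 / 247900 = 0.02545 yr.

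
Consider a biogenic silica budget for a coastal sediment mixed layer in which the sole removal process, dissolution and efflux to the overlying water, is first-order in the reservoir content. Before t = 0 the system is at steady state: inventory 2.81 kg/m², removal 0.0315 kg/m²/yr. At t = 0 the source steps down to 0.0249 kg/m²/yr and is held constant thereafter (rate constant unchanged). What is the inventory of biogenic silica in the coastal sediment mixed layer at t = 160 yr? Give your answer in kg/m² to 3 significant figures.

Residence time τ = M₀/F₀ = 89.21 yr. The eventual steady state is M_∞ = M₀·(F₁/F₀) = 2.81 × 0.0249/0.0315 = 2.2212 kg/m².
The anomaly ΔM(t) = M(t) − M_∞ decays as ΔM₀·e^(−t/τ) with ΔM₀ = 2.81 − 2.2212 = 0.5888 kg/m².
At t = 160 yr, e^(−t/τ) = e^(−1.794) = 0.1664, so ΔM = 0.09795 kg/m² and M = 2.2212 + 0.09795 = 2.3192 kg/m².

2.32 kg/m²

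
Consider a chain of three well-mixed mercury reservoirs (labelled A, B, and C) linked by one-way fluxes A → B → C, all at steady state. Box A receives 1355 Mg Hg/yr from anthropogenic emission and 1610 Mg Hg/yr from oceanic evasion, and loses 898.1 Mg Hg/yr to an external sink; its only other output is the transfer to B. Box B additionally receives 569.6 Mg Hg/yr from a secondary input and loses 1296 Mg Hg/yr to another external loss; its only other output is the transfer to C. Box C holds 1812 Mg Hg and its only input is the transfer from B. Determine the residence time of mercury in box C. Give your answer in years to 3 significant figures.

1.35 yr

Box A: F(A→B) = (1355 + 1610) − 898.1 = 2066.9 Mg Hg/yr.
Box B: F(B→C) = (2066.9 + 569.6) − 1296 = 1340.5 Mg Hg/yr.
Box C throughput = its input = 1340.5 Mg Hg/yr; τ = 1812 / 1340.5 = 1.352 yr.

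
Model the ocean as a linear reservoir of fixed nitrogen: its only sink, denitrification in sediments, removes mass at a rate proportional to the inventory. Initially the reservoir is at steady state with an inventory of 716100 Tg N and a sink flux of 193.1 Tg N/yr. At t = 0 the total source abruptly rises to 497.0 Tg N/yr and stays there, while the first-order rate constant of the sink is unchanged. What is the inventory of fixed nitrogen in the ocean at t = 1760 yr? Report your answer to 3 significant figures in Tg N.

The sink rate constant is k = F₀/M₀ = 193.1/716100 = 0.0002697 yr⁻¹.
Solving dM/dt = F₁ − kM with M(0) = M₀ gives M(t) = F₁/k + (M₀ − F₁/k)·e^(−kt).
F₁/k = 497.0/0.0002697 = 1.8431×10^6 Tg N; kt = 0.0002697 × 1760 = 0.4746, e^(−kt) = 0.6221.
M(1760) = 1.8431×10^6 + (716100 − 1.8431×10^6) × 0.6221 = 1.8431×10^6 − 701100 = 1.1419×10^6 Tg N.

1.14×10^6 Tg N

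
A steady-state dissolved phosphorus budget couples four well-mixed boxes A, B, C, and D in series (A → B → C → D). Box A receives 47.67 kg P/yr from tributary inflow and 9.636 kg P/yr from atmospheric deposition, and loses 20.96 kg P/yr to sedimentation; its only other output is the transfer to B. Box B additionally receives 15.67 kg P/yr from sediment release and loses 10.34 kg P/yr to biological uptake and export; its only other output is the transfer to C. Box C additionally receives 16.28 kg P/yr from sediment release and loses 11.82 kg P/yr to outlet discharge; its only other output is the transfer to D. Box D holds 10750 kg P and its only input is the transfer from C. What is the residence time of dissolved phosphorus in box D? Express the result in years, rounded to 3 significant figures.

Box A: F(A→B) = (47.67 + 9.636) − 20.96 = 36.346 kg P/yr.
Box B: F(B→C) = (36.346 + 15.67) − 10.34 = 41.676 kg P/yr.
Box C: F(C→D) = (41.676 + 16.28) − 11.82 = 46.136 kg P/yr.
Box D throughput = its input = 46.136 kg P/yr; τ = 10750 / 46.136 = 233.0 yr.

233 yr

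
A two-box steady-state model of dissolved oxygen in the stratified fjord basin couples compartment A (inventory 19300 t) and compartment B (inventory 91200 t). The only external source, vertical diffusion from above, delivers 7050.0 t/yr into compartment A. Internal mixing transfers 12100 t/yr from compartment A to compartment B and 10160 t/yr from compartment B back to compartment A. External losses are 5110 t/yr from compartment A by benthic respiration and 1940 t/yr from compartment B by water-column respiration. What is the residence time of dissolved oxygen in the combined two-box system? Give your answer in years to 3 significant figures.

Residence time in the combined system uses the total inventory and the total *external* removal — internal exchanges between the two boxes cancel.
M_total = 19300 + 91200 = 110500 t.
ΣF_external_out = 5110 + 1940 = 7050.0 t/yr.
τ = M_total / ΣF_ext = 110500 / 7050.0 = 15.67 yr.

15.7 yr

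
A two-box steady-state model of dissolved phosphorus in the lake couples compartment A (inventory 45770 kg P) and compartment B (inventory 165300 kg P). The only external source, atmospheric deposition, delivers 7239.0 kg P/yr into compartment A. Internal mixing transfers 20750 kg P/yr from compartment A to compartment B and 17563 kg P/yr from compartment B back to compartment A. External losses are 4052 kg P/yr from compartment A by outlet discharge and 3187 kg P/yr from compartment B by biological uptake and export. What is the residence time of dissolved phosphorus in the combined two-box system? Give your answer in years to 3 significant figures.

29.2 yr

Treat the two boxes together as one reservoir: the mixing fluxes between them are internal recycling, so τ = ΣM / Σ(external losses).
M_total = 45770 + 165300 = 211070 kg P.
ΣF_external_out = 4052 + 3187 = 7239.0 kg P/yr.
τ = M_total / ΣF_ext = 211070 / 7239.0 = 29.16 yr.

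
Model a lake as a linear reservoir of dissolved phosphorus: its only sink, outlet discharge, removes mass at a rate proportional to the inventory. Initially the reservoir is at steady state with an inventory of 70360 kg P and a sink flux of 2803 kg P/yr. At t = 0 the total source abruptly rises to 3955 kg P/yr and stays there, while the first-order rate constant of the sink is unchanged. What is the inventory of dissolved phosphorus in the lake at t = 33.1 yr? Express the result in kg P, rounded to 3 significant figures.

91500 kg P

The sink rate constant is k = F₀/M₀ = 2803/70360 = 0.03984 yr⁻¹.
Solving dM/dt = F₁ − kM with M(0) = M₀ gives M(t) = F₁/k + (M₀ − F₁/k)·e^(−kt).
F₁/k = 3955/0.03984 = 99277 kg P; kt = 0.03984 × 33.1 = 1.319, e^(−kt) = 0.2675.
M(33.1) = 99277 + (70360 − 99277) × 0.2675 = 99277 − 7735 = 91542 kg P.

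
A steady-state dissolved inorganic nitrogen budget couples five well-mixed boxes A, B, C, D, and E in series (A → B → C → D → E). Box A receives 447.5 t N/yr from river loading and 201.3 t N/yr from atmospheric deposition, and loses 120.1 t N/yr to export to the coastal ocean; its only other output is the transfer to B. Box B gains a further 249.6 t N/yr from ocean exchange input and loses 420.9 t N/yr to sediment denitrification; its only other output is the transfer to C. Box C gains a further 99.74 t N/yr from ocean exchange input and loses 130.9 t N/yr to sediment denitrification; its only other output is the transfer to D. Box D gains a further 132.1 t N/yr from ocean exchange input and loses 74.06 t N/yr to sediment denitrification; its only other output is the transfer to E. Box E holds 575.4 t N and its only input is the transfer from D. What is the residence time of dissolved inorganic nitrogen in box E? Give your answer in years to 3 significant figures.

1.50 yr

Box A: F(A→B) = (447.5 + 201.3) − 120.1 = 528.70 t N/yr.
Box B: F(B→C) = (528.70 + 249.6) − 420.9 = 357.40 t N/yr.
Box C: F(C→D) = (357.40 + 99.74) − 130.9 = 326.24 t N/yr.
Box D: F(D→E) = (326.24 + 132.1) − 74.06 = 384.28 t N/yr.
Box E throughput = its input = 384.28 t N/yr; τ = 575.4 / 384.28 = 1.497 yr.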